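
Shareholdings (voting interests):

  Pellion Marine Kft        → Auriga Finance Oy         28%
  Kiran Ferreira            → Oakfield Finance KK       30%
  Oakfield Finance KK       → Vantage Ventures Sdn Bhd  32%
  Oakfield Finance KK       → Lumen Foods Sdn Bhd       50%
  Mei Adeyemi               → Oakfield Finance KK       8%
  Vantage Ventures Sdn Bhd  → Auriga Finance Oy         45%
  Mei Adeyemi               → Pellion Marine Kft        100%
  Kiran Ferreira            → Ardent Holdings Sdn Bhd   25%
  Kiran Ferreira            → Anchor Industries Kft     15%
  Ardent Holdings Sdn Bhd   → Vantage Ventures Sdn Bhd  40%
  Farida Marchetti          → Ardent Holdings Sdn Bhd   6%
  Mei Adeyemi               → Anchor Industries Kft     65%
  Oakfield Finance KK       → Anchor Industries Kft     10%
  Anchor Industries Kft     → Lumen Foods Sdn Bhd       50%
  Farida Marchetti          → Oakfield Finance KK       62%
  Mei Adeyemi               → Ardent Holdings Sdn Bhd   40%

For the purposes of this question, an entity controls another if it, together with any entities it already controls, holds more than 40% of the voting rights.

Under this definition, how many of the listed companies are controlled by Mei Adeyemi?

Mei holds 100% of Pellion, so Mei controls Pellion.
Mei holds 65% of Anchor, so Mei controls Anchor.
Anchor holds 50% of Lumen, so Mei controls Lumen.
No other company's threshold is met.
Mei controls 3 companies.

3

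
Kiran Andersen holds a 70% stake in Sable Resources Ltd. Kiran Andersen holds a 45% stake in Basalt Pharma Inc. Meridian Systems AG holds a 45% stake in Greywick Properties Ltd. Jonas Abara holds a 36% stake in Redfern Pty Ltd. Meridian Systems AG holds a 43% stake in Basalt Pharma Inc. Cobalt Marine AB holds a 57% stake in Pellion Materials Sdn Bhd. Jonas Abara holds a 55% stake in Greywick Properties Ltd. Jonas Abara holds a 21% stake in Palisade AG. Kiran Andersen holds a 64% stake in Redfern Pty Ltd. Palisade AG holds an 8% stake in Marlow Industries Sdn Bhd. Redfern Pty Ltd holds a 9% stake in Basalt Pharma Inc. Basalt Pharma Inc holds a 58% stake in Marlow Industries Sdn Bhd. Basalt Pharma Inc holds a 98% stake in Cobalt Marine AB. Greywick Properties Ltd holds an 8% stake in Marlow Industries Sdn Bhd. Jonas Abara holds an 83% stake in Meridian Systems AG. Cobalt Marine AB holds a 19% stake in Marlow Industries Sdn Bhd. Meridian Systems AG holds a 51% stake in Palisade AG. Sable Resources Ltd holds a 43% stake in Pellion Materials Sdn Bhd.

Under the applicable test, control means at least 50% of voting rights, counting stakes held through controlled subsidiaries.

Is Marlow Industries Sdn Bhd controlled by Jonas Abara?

No

Jonas holds 83% of Meridian, so Jonas controls Meridian.
Jonas and Meridian together hold 21% + 51% = 72% of Palisade, so Jonas controls Palisade.
Meridian and Jonas together hold 45% + 55% = 100% of Greywick, so Jonas controls Greywick.
In Marlow, Jonas's side holds only 8% + 8% = 16%, not ≥ 50%.
So Jonas does not control Marlow.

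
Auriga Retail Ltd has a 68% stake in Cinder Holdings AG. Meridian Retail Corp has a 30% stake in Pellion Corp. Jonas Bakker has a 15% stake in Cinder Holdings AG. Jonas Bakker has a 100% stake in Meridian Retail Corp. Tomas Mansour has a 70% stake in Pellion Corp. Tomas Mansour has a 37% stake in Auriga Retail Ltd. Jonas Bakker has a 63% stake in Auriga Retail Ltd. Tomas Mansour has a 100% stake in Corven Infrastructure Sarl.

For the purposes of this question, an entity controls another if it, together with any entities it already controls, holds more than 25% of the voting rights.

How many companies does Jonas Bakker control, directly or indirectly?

Jonas holds 100% of Meridian, so Jonas controls Meridian.
Jonas holds 63% of Auriga, so Jonas controls Auriga.
Auriga and Jonas together hold 68% + 15% = 83% of Cinder, so Jonas controls Cinder.
Meridian holds 30% of Pellion, so Jonas controls Pellion.
No other company's threshold is met.
Jonas controls 4 companies.

4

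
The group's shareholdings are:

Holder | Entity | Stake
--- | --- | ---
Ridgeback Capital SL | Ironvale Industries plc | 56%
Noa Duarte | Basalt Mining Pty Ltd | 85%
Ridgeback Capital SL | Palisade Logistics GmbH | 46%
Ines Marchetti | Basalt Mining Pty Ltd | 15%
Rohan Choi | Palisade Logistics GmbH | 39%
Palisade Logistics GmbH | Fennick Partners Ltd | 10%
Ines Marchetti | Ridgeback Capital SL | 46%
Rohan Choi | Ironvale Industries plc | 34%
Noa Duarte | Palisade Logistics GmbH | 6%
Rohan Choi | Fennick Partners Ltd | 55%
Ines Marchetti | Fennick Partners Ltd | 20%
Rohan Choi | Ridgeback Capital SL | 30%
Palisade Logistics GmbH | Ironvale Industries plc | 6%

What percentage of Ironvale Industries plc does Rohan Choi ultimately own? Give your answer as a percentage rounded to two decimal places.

53.97%

Rohan reaches Ironvale along 4 paths.
Via Palisade: 39% × 6% = 2.34%.
Via Ridgeback → Palisade: 30% × 46% × 6% = 0.828%.
Direct stake: 34% = 34%.
Via Ridgeback: 30% × 56% = 16.8%.
Total: 2.34% + 0.828% + 34% + 16.8% = 53.968%.
Rounded: 53.97%.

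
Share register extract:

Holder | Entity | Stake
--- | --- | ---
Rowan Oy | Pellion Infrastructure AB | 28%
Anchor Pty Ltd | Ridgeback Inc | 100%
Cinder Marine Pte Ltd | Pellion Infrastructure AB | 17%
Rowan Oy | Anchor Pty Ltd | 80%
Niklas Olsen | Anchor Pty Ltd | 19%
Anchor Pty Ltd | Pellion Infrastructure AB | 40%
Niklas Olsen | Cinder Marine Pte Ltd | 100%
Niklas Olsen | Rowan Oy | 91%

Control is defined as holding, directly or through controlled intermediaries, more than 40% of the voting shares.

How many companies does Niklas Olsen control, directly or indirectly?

Niklas holds 100% of Cinder, so Niklas controls Cinder.
Niklas holds 91% of Rowan, so Niklas controls Rowan.
Rowan and Niklas together hold 80% + 19% = 99% of Anchor, so Niklas controls Anchor.
Rowan and Anchor and Cinder together hold 28% + 40% + 17% = 85% of Pellion, so Niklas controls Pellion.
Anchor holds 100% of Ridgeback, so Niklas controls Ridgeback.
Niklas controls 5 companies.

5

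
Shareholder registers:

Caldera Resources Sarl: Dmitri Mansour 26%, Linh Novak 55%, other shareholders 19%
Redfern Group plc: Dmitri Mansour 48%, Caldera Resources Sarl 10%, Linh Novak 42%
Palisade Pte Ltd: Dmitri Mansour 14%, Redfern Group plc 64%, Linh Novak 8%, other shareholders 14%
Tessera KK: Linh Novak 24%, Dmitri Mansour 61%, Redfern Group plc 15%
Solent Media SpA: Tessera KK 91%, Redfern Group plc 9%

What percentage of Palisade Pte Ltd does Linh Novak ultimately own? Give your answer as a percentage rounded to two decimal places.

38.40%

Linh reaches Palisade along 3 paths.
Via Caldera → Redfern: 55% × 10% × 64% = 3.52%.
Via Redfern: 42% × 64% = 26.88%.
Direct stake: 8% = 8%.
Total: 3.52% + 26.88% + 8% = 38.4%.
Rounded: 38.40%.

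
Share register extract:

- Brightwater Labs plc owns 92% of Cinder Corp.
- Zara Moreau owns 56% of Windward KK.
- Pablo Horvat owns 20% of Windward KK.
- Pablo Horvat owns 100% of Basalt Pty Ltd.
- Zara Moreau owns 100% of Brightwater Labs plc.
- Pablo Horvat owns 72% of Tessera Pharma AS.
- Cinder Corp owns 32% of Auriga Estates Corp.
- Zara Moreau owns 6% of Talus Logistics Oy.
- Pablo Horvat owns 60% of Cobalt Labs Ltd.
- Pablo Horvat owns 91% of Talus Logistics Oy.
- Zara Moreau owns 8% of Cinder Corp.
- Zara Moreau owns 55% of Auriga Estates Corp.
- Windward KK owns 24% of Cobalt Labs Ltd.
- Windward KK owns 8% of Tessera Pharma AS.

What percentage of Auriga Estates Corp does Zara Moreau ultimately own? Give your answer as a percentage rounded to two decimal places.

Zara reaches Auriga along 3 paths.
Via Cinder: 8% × 32% = 2.56%.
Via Brightwater → Cinder: 100% × 92% × 32% = 29.44%.
Direct stake: 55% = 55%.
Total: 2.56% + 29.44% + 55% = 87%.
Rounded: 87.00%.

87.00%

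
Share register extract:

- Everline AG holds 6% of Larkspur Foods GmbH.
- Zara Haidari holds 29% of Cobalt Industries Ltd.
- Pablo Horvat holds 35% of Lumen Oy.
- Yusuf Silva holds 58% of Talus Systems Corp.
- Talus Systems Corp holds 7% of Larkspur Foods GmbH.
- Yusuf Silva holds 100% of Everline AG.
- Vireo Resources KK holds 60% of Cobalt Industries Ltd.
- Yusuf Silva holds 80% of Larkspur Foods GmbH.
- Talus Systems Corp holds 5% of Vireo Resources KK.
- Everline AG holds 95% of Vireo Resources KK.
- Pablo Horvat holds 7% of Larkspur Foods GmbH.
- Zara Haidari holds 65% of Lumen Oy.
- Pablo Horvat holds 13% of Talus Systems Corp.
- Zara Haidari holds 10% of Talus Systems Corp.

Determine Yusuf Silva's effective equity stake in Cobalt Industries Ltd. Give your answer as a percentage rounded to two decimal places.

Yusuf reaches Cobalt along 2 paths.
Via Talus → Vireo: 58% × 5% × 60% = 1.74%.
Via Everline → Vireo: 100% × 95% × 60% = 57%.
Total: 1.74% + 57% = 58.74%.

58.74%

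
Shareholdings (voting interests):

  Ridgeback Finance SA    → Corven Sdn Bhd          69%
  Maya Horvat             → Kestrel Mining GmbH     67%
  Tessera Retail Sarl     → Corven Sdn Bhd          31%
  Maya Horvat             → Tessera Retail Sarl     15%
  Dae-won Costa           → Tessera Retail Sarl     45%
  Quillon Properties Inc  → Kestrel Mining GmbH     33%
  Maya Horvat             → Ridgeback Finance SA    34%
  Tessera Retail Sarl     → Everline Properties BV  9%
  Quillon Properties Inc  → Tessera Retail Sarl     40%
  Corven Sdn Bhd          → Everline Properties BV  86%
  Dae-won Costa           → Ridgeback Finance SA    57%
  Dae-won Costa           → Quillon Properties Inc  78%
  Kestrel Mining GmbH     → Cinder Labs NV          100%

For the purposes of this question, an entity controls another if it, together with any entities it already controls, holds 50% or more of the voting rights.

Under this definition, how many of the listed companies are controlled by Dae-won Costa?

Dae-won holds 57% of Ridgeback, so Dae-won controls Ridgeback.
Dae-won holds 78% of Quillon, so Dae-won controls Quillon.
Dae-won and Quillon together hold 45% + 40% = 85% of Tessera, so Dae-won controls Tessera.
Ridgeback and Tessera together hold 69% + 31% = 100% of Corven, so Dae-won controls Corven.
Corven and Tessera together hold 86% + 9% = 95% of Everline, so Dae-won controls Everline.
No other company's threshold is met.
Dae-won controls 5 companies.

5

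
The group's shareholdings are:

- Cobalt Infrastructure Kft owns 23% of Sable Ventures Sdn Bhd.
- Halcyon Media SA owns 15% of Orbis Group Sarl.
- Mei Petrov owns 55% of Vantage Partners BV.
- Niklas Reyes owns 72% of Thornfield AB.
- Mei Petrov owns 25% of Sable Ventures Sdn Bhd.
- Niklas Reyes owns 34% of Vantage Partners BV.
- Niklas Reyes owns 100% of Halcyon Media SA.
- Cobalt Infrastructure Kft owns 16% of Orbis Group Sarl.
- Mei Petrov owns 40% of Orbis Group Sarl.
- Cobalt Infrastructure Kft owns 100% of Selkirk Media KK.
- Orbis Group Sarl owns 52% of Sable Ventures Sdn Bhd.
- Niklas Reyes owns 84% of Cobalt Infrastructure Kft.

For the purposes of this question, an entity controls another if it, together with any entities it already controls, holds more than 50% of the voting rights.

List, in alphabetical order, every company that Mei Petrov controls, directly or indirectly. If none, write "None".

Vantage Partners BV

Mei holds 55% of Vantage, so Mei controls Vantage.
No other company's threshold is met.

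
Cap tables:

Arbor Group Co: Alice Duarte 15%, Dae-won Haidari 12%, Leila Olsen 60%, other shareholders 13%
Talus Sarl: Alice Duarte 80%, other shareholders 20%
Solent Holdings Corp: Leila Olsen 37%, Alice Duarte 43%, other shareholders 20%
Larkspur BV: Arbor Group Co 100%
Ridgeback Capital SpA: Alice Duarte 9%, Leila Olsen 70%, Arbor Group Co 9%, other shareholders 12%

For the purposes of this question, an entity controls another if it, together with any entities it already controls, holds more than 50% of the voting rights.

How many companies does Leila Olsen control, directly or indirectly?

Leila holds 60% of Arbor, so Leila controls Arbor.
Arbor holds 100% of Larkspur, so Leila controls Larkspur.
Leila and Arbor together hold 70% + 9% = 79% of Ridgeback, so Leila controls Ridgeback.
No other company's threshold is met.
Leila controls 3 companies.

3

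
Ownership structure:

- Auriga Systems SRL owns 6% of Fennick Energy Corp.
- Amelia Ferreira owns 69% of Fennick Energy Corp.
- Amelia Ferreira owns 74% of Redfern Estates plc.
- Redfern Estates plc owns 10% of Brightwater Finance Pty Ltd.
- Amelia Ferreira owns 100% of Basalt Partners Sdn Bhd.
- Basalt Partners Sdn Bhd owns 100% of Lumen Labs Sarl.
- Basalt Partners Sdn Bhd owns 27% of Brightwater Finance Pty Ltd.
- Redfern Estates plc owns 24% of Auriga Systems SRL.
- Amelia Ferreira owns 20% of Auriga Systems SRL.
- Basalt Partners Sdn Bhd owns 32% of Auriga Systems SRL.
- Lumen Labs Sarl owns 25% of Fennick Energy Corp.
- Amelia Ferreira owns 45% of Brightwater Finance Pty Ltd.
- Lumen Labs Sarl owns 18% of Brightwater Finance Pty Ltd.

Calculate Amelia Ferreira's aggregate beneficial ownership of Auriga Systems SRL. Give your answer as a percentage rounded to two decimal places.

69.76%

Amelia reaches Auriga along 3 paths.
Via Redfern: 74% × 24% = 17.76%.
Via Basalt: 100% × 32% = 32%.
Direct stake: 20% = 20%.
Total: 17.76% + 32% + 20% = 69.76%.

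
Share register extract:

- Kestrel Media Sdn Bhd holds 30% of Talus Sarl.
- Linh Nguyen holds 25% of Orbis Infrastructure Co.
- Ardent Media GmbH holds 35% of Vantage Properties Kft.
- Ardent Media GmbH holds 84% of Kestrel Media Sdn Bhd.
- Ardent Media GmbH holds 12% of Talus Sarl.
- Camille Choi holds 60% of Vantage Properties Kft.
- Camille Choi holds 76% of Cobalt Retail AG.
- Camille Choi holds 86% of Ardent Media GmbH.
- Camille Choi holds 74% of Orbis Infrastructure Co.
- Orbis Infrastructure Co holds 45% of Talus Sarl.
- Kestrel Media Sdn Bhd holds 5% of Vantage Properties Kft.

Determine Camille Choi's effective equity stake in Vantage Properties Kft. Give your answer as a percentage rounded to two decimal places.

93.71%

Camille reaches Vantage along 3 paths.
Via Ardent → Kestrel: 86% × 84% × 5% = 3.612%.
Direct stake: 60% = 60%.
Via Ardent: 86% × 35% = 30.1%.
Total: 3.612% + 60% + 30.1% = 93.712%.
Rounded: 93.71%.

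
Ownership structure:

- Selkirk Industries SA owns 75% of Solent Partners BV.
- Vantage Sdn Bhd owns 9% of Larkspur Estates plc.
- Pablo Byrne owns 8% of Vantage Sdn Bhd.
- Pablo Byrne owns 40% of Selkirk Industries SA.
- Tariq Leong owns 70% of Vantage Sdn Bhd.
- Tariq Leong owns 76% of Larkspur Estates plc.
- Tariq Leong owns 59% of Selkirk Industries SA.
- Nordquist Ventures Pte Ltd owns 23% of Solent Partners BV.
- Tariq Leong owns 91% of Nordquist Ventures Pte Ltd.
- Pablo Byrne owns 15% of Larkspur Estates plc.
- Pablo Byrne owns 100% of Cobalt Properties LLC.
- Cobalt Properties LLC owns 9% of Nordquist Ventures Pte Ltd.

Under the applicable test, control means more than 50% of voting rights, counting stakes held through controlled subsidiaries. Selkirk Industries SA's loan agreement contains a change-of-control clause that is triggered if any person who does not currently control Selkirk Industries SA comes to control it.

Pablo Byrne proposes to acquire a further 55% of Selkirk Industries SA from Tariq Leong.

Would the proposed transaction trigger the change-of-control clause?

Yes

The purchase adds only to Pablo's holdings (Tariq's stake shrinks), so Pablo is the only person who could newly come to control Selkirk.
Pablo holds 100% of Cobalt, so Pablo controls Cobalt.
In Selkirk, Pablo's side holds only 40%, not > 50%.
So before the transaction, Pablo does not control Selkirk.
After the purchase, Pablo's direct stake in Selkirk rises to 40% + 55% = 95%, and Tariq's stake falls to 4%.
Pablo holds 95% of Selkirk, so Pablo controls Selkirk.
Pablo did not control Selkirk before and does after, so the clause is triggered.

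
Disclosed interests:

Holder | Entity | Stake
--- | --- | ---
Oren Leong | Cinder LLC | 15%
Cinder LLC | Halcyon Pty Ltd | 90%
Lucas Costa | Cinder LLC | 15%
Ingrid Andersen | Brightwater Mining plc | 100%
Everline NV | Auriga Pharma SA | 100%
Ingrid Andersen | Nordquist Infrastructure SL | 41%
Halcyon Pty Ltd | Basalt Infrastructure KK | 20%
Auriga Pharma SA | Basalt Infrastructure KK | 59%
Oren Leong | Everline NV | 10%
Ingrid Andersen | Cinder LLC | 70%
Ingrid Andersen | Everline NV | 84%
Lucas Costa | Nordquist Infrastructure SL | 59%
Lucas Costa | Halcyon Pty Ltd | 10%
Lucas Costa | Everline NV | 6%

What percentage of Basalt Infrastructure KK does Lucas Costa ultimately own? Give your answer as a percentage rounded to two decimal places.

8.24%

Lucas reaches Basalt along 3 paths.
Via Everline → Auriga: 6% × 100% × 59% = 3.54%.
Via Halcyon: 10% × 20% = 2%.
Via Cinder → Halcyon: 15% × 90% × 20% = 2.7%.
Total: 3.54% + 2% + 2.7% = 8.24%.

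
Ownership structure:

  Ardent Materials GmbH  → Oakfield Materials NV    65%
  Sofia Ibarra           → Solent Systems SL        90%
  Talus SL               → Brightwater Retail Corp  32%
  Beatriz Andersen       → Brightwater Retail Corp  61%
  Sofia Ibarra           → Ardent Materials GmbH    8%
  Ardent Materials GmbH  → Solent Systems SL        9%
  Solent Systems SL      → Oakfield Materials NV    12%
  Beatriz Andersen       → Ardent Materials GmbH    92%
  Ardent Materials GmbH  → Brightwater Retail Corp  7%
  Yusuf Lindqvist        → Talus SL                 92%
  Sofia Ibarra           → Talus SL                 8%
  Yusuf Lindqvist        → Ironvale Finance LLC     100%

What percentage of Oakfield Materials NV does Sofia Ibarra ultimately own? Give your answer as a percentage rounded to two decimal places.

16.09%

Sofia reaches Oakfield along 3 paths.
Via Ardent: 8% × 65% = 5.2%.
Via Solent: 90% × 12% = 10.8%.
Via Ardent → Solent: 8% × 9% × 12% = 0.0864%.
Total: 5.2% + 10.8% + 0.0864% = 16.0864%.
Rounded: 16.09%.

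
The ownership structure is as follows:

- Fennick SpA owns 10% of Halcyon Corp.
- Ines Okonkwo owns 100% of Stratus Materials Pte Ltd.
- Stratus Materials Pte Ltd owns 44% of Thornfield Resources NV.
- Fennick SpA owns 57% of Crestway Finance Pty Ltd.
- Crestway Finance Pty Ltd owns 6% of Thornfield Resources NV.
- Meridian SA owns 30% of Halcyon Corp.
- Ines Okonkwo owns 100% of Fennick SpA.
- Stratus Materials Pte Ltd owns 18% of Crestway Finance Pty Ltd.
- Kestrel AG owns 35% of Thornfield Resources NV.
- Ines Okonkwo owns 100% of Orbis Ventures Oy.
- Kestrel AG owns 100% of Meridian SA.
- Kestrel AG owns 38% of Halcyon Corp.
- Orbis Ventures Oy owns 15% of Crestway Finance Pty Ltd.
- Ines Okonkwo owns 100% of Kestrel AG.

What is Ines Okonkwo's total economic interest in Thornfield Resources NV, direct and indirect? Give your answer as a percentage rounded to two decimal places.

Ines reaches Thornfield along 5 paths.
Via Fennick → Crestway: 100% × 57% × 6% = 3.42%.
Via Stratus → Crestway: 100% × 18% × 6% = 1.08%.
Via Orbis → Crestway: 100% × 15% × 6% = 0.9%.
Via Kestrel: 100% × 35% = 35%.
Via Stratus: 100% × 44% = 44%.
Total: 3.42% + 1.08% + 0.9% + 35% + 44% = 84.4%.
Rounded: 84.40%.

84.40%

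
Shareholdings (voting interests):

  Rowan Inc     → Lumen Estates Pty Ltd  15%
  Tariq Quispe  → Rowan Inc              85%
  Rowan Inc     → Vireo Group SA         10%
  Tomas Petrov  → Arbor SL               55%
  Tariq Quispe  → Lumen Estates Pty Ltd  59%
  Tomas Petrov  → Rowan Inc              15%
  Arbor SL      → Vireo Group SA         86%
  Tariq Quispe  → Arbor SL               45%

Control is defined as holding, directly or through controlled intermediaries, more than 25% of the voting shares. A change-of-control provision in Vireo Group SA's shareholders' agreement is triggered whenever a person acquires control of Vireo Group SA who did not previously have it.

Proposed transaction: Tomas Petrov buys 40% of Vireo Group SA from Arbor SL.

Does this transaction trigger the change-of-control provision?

No

The purchase adds only to Tomas's holdings (Arbor's stake shrinks), so Tomas is the only person who could newly come to control Vireo.
Tomas holds 55% of Arbor, so Tomas controls Arbor.
Arbor holds 86% of Vireo, so Tomas controls Vireo.
So Tomas already controls Vireo before the transaction.
After the purchase, Tomas holds 40% of Vireo directly, and Arbor's stake falls to 46%.
Tomas controlled Vireo already, so this is not a new person acquiring control; every other person's position is unchanged or reduced.
No new person acquires control, so the clause is not triggered.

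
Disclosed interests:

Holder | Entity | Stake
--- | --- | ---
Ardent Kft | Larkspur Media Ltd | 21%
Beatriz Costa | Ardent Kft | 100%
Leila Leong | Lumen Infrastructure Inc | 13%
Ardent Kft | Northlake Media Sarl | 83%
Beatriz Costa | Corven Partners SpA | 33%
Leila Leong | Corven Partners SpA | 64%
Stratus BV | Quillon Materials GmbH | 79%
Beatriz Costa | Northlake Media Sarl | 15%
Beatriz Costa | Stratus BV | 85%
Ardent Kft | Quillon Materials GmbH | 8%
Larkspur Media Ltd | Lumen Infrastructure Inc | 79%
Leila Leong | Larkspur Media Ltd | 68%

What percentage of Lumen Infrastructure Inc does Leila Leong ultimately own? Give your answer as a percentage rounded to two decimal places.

Leila reaches Lumen along 2 paths.
Via Larkspur: 68% × 79% = 53.72%.
Direct stake: 13% = 13%.
Total: 53.72% + 13% = 66.72%.

66.72%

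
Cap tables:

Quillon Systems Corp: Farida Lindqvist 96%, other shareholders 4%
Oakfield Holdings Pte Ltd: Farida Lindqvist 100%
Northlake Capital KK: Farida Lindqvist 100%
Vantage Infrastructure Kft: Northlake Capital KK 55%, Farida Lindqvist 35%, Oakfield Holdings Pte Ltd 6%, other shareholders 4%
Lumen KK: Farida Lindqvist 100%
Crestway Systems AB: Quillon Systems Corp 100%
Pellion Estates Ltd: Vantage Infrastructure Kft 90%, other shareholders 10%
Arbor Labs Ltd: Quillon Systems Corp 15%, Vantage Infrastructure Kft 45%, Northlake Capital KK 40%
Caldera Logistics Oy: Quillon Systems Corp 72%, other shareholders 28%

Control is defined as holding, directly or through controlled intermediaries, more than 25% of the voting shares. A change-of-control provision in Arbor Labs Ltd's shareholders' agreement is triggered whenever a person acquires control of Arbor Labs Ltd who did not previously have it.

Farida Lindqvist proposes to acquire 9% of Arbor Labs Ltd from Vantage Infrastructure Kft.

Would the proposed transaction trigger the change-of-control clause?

The purchase adds only to Farida's holdings (Vantage's stake shrinks), so Farida is the only person who could newly come to control Arbor.
Farida holds 100% of Northlake, so Farida controls Northlake.
Farida holds 96% of Quillon, so Farida controls Quillon.
Farida holds 100% of Oakfield, so Farida controls Oakfield.
Northlake and Farida and Oakfield together hold 55% + 35% + 6% = 96% of Vantage, so Farida controls Vantage.
Quillon and Vantage and Northlake together hold 15% + 45% + 40% = 100% of Arbor, so Farida controls Arbor.
So Farida already controls Arbor before the transaction.
After the purchase, Farida holds 9% of Arbor directly, and Vantage's stake falls to 36%.
Farida controlled Arbor already, so this is not a new person acquiring control; every other person's position is unchanged or reduced.
No new person acquires control, so the clause is not triggered.

No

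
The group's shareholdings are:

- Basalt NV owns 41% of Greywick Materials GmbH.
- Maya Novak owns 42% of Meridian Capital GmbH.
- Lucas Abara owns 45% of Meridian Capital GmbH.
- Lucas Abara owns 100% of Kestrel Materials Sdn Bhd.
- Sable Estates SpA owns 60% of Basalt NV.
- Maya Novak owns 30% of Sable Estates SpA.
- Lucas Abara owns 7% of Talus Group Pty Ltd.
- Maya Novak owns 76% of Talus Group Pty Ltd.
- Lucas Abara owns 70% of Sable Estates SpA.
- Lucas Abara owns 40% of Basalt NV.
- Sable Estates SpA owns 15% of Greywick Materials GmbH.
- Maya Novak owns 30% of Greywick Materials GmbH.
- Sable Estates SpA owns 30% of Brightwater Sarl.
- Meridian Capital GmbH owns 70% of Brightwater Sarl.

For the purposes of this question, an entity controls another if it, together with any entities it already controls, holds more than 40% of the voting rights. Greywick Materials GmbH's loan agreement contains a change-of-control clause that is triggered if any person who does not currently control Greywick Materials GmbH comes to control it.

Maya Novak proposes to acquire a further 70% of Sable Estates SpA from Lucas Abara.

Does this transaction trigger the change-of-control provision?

The purchase adds only to Maya's holdings (Lucas's stake shrinks), so Maya is the only person who could newly come to control Greywick.
Maya holds 42% of Meridian, so Maya controls Meridian.
Maya holds 76% of Talus, so Maya controls Talus.
Meridian holds 70% of Brightwater, so Maya controls Brightwater.
In Greywick, Maya's side holds only 30%, not > 40%.
So before the transaction, Maya does not control Greywick.
After the purchase, Maya's direct stake in Sable rises to 30% + 70% = 100%, and Lucas's stake falls to 0%.
Maya holds 100% of Sable, so Maya controls Sable.
Sable holds 60% of Basalt, so Maya controls Basalt.
Basalt and Sable and Maya together hold 41% + 15% + 30% = 86% of Greywick, so Maya controls Greywick.
Maya did not control Greywick before and does after, so the clause is triggered.

Yes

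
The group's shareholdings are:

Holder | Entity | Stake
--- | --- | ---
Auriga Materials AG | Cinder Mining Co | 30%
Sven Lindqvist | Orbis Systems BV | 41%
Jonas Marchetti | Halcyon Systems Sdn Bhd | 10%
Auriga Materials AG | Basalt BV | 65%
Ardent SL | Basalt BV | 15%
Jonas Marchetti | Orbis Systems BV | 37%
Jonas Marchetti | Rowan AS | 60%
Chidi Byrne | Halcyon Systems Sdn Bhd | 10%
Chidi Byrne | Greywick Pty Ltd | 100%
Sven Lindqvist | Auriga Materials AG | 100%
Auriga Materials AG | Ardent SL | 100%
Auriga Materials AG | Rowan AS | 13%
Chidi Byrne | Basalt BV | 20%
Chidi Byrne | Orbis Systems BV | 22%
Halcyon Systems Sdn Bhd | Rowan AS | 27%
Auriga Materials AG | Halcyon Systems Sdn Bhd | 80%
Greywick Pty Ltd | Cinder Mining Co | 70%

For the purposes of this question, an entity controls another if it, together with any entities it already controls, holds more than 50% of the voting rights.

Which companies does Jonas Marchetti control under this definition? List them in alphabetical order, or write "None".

Rowan AS

Jonas holds 60% of Rowan, so Jonas controls Rowan.
No other company's threshold is met.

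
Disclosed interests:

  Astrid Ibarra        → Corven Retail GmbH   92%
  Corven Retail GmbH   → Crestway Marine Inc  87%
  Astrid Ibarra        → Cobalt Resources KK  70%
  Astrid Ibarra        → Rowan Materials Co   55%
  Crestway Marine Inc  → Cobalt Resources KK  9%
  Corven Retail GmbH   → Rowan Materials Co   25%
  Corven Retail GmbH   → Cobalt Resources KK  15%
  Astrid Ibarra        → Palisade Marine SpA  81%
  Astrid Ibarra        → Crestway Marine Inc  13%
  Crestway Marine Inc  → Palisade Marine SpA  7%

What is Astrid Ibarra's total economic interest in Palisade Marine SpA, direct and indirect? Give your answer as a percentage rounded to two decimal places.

87.51%

Astrid reaches Palisade along 3 paths.
Via Crestway: 13% × 7% = 0.91%.
Via Corven → Crestway: 92% × 87% × 7% = 5.6028%.
Direct stake: 81% = 81%.
Total: 0.91% + 5.6028% + 81% = 87.5128%.
Rounded: 87.51%.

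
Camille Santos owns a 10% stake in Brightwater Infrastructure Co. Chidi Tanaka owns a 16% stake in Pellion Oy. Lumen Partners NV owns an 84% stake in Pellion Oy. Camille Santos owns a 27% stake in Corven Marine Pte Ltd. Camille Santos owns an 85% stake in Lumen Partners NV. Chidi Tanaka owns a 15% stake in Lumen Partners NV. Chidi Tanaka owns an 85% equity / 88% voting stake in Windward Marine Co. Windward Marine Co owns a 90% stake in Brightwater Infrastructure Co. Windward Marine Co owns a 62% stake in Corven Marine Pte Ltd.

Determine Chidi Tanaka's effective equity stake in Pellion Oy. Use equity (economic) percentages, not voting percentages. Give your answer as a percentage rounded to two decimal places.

Chidi reaches Pellion along 2 paths.
Via Lumen: 15% × 84% = 12.6%.
Direct stake: 16% = 16%.
Total: 12.6% + 16% = 28.6%.
Rounded: 28.60%.

28.60%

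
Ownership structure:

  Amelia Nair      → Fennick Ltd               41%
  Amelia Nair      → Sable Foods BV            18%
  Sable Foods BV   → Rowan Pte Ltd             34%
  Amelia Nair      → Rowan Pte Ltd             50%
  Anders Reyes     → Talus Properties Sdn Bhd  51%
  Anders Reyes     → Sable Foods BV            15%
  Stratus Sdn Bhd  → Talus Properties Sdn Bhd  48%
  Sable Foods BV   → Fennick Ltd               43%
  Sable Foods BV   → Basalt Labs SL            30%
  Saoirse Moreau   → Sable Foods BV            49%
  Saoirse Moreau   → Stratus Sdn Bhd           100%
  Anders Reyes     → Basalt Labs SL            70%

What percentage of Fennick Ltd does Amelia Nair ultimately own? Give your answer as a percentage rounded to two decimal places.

Amelia reaches Fennick along 2 paths.
Direct stake: 41% = 41%.
Via Sable: 18% × 43% = 7.74%.
Total: 41% + 7.74% = 48.74%.

48.74%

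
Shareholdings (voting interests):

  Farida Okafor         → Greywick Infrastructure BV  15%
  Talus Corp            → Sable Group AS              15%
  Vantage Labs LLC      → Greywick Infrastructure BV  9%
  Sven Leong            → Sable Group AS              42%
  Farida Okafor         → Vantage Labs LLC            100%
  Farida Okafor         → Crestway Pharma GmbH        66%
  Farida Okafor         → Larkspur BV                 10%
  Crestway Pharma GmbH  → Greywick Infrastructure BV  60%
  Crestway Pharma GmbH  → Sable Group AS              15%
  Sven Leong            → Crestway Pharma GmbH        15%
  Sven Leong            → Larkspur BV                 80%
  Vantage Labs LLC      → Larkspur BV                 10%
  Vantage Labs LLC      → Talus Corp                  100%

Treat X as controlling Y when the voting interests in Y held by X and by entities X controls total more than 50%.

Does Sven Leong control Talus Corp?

No

Sven holds 80% of Larkspur, so Sven controls Larkspur.
Neither Sven nor any entity Sven controls holds any voting interest in Talus.
So Sven does not control Talus.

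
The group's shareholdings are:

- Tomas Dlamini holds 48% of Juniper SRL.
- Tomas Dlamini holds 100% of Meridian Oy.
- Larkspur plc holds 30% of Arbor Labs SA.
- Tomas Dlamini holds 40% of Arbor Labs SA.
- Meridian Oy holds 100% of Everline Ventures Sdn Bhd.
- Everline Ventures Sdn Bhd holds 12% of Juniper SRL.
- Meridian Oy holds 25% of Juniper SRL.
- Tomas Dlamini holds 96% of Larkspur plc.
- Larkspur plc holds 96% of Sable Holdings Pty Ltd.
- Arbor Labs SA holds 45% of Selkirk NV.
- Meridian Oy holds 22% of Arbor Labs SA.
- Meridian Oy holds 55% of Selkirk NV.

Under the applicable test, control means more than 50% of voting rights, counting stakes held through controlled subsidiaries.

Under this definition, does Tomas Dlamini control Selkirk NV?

Yes

Tomas holds 96% of Larkspur, so Tomas controls Larkspur.
Tomas holds 100% of Meridian, so Tomas controls Meridian.
Tomas and Larkspur and Meridian together hold 40% + 30% + 22% = 92% of Arbor, so Tomas controls Arbor.
Meridian and Arbor together hold 55% + 45% = 100% of Selkirk, so Tomas controls Selkirk.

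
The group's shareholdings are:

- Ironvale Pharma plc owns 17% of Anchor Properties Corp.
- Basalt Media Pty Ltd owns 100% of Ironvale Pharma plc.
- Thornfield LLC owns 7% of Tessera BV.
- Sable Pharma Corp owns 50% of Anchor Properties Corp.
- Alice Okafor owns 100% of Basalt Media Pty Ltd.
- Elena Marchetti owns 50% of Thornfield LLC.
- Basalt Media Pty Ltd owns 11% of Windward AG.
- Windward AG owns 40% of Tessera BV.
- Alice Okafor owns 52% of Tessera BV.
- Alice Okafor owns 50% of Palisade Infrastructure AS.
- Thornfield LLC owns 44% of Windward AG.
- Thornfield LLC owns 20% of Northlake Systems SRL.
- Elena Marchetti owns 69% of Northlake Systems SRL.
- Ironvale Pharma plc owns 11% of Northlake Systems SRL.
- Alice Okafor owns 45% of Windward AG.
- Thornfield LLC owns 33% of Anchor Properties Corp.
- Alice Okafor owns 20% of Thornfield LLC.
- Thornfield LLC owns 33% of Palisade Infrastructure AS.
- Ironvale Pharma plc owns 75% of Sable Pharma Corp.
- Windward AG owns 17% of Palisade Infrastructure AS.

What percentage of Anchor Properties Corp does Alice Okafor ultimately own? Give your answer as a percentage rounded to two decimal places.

Alice reaches Anchor along 3 paths.
Via Basalt → Ironvale → Sable: 100% × 100% × 75% × 50% = 37.5%.
Via Thornfield: 20% × 33% = 6.6%.
Via Basalt → Ironvale: 100% × 100% × 17% = 17%.
Total: 37.5% + 6.6% + 17% = 61.1%.
Rounded: 61.10%.

61.10%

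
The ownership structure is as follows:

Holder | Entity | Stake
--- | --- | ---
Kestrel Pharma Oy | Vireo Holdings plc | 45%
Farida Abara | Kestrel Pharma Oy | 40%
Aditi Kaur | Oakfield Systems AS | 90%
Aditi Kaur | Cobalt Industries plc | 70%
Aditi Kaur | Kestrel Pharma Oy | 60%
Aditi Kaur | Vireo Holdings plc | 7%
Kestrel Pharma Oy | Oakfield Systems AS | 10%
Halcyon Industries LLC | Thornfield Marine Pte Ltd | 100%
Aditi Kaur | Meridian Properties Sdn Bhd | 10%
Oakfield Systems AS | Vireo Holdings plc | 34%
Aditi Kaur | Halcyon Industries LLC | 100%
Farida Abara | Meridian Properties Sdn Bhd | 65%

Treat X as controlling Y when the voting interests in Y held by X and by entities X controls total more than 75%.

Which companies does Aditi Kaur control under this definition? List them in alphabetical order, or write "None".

Aditi holds 90% of Oakfield, so Aditi controls Oakfield.
Aditi holds 100% of Halcyon, so Aditi controls Halcyon.
Halcyon holds 100% of Thornfield, so Aditi controls Thornfield.
No other company's threshold is met.

Halcyon Industries LLC, Oakfield Systems AS, Thornfield Marine Pte Ltd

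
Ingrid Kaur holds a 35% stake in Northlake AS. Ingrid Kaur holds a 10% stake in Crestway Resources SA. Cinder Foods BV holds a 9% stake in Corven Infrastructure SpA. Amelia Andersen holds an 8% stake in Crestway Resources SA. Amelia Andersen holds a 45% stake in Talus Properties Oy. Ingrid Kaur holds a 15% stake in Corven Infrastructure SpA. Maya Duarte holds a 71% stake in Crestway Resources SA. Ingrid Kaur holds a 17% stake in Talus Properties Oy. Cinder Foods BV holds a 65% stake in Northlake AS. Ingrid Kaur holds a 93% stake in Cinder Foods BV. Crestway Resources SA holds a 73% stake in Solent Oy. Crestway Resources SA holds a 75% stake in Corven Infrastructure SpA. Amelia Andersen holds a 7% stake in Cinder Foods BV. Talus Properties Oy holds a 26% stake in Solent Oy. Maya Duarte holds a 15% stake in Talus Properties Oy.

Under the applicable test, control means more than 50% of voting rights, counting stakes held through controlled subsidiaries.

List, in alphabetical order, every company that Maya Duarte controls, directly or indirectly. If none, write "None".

Corven Infrastructure SpA, Crestway Resources SA, Solent Oy

Maya holds 71% of Crestway, so Maya controls Crestway.
Crestway holds 73% of Solent, so Maya controls Solent.
Crestway holds 75% of Corven, so Maya controls Corven.
No other company's threshold is met.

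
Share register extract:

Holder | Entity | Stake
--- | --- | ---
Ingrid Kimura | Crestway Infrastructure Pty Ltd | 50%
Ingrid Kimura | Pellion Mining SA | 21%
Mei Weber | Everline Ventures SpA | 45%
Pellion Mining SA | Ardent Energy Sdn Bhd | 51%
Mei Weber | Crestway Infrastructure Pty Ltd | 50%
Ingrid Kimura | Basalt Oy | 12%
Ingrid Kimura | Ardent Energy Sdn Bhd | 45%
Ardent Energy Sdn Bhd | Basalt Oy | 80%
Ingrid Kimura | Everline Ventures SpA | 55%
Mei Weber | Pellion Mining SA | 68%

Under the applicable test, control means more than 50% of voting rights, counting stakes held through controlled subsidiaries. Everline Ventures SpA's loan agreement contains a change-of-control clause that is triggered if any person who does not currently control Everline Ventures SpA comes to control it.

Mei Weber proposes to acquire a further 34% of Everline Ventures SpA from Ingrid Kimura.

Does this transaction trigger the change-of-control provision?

The purchase adds only to Mei's holdings (Ingrid's stake shrinks), so Mei is the only person who could newly come to control Everline.
Mei holds 68% of Pellion, so Mei controls Pellion.
Pellion holds 51% of Ardent, so Mei controls Ardent.
Ardent holds 80% of Basalt, so Mei controls Basalt.
In Everline, Mei's side holds only 45%, not > 50%.
So before the transaction, Mei does not control Everline.
After the purchase, Mei's direct stake in Everline rises to 45% + 34% = 79%, and Ingrid's stake falls to 21%.
Mei holds 79% of Everline, so Mei controls Everline.
Mei did not control Everline before and does after, so the clause is triggered.

Yes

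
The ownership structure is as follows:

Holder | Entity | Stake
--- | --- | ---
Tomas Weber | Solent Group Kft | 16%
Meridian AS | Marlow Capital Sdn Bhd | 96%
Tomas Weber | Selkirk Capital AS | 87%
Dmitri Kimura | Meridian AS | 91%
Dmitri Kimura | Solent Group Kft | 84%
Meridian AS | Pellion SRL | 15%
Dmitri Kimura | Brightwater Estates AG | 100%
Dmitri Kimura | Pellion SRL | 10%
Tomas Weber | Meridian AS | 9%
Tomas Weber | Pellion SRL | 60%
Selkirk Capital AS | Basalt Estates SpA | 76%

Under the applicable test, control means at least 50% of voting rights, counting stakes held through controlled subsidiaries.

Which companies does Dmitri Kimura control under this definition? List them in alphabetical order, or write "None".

Brightwater Estates AG, Marlow Capital Sdn Bhd, Meridian AS, Solent Group Kft

Dmitri holds 91% of Meridian, so Dmitri controls Meridian.
Dmitri holds 84% of Solent, so Dmitri controls Solent.
Dmitri holds 100% of Brightwater, so Dmitri controls Brightwater.
Meridian holds 96% of Marlow, so Dmitri controls Marlow.
No other company's threshold is met.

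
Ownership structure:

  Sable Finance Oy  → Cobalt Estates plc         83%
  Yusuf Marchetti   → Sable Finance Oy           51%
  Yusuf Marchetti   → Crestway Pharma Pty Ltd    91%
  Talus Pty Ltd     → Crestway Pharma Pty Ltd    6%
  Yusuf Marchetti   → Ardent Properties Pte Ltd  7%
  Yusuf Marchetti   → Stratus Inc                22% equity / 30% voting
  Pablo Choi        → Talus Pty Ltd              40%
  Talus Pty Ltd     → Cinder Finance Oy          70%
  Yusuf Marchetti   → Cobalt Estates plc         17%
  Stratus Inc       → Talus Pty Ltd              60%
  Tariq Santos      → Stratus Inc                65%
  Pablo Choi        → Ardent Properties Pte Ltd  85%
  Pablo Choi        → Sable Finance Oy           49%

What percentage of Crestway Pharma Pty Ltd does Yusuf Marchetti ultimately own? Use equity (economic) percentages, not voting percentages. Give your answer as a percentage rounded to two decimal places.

91.79%

Yusuf reaches Crestway along 2 paths.
Direct stake: 91% = 91%.
Via Stratus → Talus: 22% × 60% × 6% = 0.792%.
Total: 91% + 0.792% = 91.792%.
Rounded: 91.79%.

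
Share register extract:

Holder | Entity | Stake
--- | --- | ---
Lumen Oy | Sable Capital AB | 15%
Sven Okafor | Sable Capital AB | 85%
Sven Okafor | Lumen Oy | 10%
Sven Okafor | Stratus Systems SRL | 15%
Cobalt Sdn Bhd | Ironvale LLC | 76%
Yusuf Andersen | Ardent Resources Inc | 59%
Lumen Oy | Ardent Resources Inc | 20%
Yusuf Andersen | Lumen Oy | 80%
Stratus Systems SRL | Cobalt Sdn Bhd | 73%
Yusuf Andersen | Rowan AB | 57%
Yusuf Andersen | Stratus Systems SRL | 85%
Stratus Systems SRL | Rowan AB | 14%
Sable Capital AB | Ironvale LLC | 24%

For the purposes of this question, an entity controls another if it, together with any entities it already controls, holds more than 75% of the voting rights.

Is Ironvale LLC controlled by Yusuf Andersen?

No

Yusuf holds 80% of Lumen, so Yusuf controls Lumen.
Yusuf holds 85% of Stratus, so Yusuf controls Stratus.
Yusuf and Lumen together hold 59% + 20% = 79% of Ardent, so Yusuf controls Ardent.
Neither Yusuf nor any entity Yusuf controls holds any voting interest in Ironvale.
So Yusuf does not control Ironvale.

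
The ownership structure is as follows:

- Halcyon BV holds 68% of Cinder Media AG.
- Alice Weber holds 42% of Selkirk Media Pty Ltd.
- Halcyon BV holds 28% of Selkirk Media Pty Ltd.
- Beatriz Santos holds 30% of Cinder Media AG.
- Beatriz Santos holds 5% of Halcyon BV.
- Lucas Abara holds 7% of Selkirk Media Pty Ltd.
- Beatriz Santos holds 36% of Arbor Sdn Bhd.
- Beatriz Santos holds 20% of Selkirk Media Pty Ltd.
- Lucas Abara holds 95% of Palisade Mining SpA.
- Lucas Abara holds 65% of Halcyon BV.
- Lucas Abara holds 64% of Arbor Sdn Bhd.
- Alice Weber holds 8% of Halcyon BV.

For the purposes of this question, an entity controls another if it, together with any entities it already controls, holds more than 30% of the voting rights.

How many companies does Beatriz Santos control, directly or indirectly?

1

Beatriz holds 36% of Arbor, so Beatriz controls Arbor.
No other company's threshold is met.
Beatriz controls 1 company.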